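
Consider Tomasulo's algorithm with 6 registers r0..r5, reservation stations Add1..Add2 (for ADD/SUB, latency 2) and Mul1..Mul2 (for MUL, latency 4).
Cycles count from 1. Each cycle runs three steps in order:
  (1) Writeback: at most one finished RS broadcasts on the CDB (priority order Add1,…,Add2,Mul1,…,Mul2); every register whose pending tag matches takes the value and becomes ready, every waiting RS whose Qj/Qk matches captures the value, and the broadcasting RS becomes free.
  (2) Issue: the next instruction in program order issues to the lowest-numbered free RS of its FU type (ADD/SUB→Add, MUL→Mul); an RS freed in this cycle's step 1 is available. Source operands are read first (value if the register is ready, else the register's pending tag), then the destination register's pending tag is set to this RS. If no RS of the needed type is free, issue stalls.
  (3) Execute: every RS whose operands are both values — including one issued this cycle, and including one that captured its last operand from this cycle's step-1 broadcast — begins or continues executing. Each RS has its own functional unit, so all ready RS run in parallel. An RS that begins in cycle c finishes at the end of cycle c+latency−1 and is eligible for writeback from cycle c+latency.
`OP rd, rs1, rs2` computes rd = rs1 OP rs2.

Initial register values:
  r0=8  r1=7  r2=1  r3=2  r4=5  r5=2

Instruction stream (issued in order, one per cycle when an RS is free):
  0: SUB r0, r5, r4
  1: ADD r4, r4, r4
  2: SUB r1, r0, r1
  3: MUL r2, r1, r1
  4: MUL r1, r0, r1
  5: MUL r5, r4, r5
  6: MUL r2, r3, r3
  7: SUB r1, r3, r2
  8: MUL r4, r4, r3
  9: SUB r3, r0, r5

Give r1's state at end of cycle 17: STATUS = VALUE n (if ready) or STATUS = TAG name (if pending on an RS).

  c1: issue SUB r0<-Add1  regs: r0:Add1,r1:7,r2:1,r3:2,r4:5,r5:2
  c2: issue ADD r4<-Add2  regs: r0:Add1,r1:7,r2:1,r3:2,r4:Add2,r5:2
  c3: CDB Add1=-3; issue SUB r1<-Add1  regs: r0:-3,r1:Add1,r2:1,r3:2,r4:Add2,r5:2
  c4: CDB Add2=10; issue MUL r2<-Mul1  regs: r0:-3,r1:Add1,r2:Mul1,r3:2,r4:10,r5:2
  c5: CDB Add1=-10; issue MUL r1<-Mul2  regs: r0:-3,r1:Mul2,r2:Mul1,r3:2,r4:10,r5:2
  c6: stall  regs: r0:-3,r1:Mul2,r2:Mul1,r3:2,r4:10,r5:2
  c7: stall  regs: r0:-3,r1:Mul2,r2:Mul1,r3:2,r4:10,r5:2
  c8: stall  regs: r0:-3,r1:Mul2,r2:Mul1,r3:2,r4:10,r5:2
  c9: CDB Mul1=100; issue MUL r5<-Mul1  regs: r0:-3,r1:Mul2,r2:100,r3:2,r4:10,r5:Mul1
  c10: CDB Mul2=30; issue MUL r2<-Mul2  regs: r0:-3,r1:30,r2:Mul2,r3:2,r4:10,r5:Mul1
  c11: issue SUB r1<-Add1  regs: r0:-3,r1:Add1,r2:Mul2,r3:2,r4:10,r5:Mul1
  c12: stall  regs: r0:-3,r1:Add1,r2:Mul2,r3:2,r4:10,r5:Mul1
  c13: CDB Mul1=20; issue MUL r4<-Mul1  regs: r0:-3,r1:Add1,r2:Mul2,r3:2,r4:Mul1,r5:20
  c14: CDB Mul2=4; issue SUB r3<-Add2  regs: r0:-3,r1:Add1,r2:4,r3:Add2,r4:Mul1,r5:20
  c15: -  regs: r0:-3,r1:Add1,r2:4,r3:Add2,r4:Mul1,r5:20
  c16: CDB Add1=-2  regs: r0:-3,r1:-2,r2:4,r3:Add2,r4:Mul1,r5:20
  c17: CDB Add2=-23  regs: r0:-3,r1:-2,r2:4,r3:-23,r4:Mul1,r5:20

STATUS = VALUE -2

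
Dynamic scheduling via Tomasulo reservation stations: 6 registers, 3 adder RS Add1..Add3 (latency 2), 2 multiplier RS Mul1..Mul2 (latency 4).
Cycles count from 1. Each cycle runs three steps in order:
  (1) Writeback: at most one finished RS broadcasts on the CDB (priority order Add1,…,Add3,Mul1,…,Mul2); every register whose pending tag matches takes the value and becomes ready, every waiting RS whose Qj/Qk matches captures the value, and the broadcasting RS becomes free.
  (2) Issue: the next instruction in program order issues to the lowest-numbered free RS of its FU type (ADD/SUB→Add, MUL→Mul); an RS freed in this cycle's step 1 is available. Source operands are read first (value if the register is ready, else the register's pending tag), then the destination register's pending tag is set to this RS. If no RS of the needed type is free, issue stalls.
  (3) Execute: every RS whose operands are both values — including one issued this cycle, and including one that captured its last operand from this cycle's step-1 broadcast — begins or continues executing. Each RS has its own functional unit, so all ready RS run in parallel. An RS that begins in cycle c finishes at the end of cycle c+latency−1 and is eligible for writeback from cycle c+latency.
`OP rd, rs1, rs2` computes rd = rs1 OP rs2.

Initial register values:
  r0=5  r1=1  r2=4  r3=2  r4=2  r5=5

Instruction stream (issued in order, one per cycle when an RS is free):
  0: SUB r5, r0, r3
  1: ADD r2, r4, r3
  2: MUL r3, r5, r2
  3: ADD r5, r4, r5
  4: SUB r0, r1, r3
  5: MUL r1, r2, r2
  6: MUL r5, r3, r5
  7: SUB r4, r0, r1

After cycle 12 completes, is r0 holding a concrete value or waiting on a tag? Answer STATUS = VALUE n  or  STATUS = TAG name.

STATUS = VALUE -11

cycle 1: issue SUB r5<-Add1 // r0:5,r1:1,r2:4,r3:2,r4:2,r5:Add1
cycle 2: issue ADD r2<-Add2 // r0:5,r1:1,r2:Add2,r3:2,r4:2,r5:Add1
cycle 3: CDB Add1=3; issue MUL r3<-Mul1 // r0:5,r1:1,r2:Add2,r3:Mul1,r4:2,r5:3
cycle 4: CDB Add2=4; issue ADD r5<-Add1 // r0:5,r1:1,r2:4,r3:Mul1,r4:2,r5:Add1
cycle 5: issue SUB r0<-Add2 // r0:Add2,r1:1,r2:4,r3:Mul1,r4:2,r5:Add1
cycle 6: CDB Add1=5; issue MUL r1<-Mul2 // r0:Add2,r1:Mul2,r2:4,r3:Mul1,r4:2,r5:5
cycle 7: stall // r0:Add2,r1:Mul2,r2:4,r3:Mul1,r4:2,r5:5
cycle 8: CDB Mul1=12; issue MUL r5<-Mul1 // r0:Add2,r1:Mul2,r2:4,r3:12,r4:2,r5:Mul1
cycle 9: issue SUB r4<-Add1 // r0:Add2,r1:Mul2,r2:4,r3:12,r4:Add1,r5:Mul1
cycle 10: CDB Add2=-11 // r0:-11,r1:Mul2,r2:4,r3:12,r4:Add1,r5:Mul1
cycle 11: CDB Mul2=16 // r0:-11,r1:16,r2:4,r3:12,r4:Add1,r5:Mul1
cycle 12: CDB Mul1=60 // r0:-11,r1:16,r2:4,r3:12,r4:Add1,r5:60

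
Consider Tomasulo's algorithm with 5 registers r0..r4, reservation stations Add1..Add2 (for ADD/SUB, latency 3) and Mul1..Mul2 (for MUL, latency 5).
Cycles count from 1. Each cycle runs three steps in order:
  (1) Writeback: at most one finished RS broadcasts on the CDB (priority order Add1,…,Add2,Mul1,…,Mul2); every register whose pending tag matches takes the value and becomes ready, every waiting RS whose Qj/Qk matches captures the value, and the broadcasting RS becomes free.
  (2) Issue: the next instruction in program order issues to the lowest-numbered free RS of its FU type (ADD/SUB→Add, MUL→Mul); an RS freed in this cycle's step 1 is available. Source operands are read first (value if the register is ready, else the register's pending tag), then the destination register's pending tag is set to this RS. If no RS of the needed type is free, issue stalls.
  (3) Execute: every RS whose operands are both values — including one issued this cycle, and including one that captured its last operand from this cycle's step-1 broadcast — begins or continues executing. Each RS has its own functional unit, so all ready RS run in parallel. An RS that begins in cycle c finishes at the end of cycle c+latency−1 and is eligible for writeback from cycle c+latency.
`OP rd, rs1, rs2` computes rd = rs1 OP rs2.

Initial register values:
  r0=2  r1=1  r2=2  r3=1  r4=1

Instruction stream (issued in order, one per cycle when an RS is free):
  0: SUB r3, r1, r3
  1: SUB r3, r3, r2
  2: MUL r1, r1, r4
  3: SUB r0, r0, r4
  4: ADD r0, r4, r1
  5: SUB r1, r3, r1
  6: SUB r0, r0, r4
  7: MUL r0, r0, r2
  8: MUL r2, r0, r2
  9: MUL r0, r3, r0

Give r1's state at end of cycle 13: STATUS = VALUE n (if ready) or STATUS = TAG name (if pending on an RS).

STATUS = VALUE -3

c1: issue SUB r3<-Add1 | r0:2,r1:1,r2:2,r3:Add1,r4:1
c2: issue SUB r3<-Add2 | r0:2,r1:1,r2:2,r3:Add2,r4:1
c3: issue MUL r1<-Mul1 | r0:2,r1:Mul1,r2:2,r3:Add2,r4:1
c4: CDB Add1=0; issue SUB r0<-Add1 | r0:Add1,r1:Mul1,r2:2,r3:Add2,r4:1
c5: stall | r0:Add1,r1:Mul1,r2:2,r3:Add2,r4:1
c6: stall | r0:Add1,r1:Mul1,r2:2,r3:Add2,r4:1
c7: CDB Add1=1; issue ADD r0<-Add1 | r0:Add1,r1:Mul1,r2:2,r3:Add2,r4:1
c8: CDB Add2=-2; issue SUB r1<-Add2 | r0:Add1,r1:Add2,r2:2,r3:-2,r4:1
c9: CDB Mul1=1; stall | r0:Add1,r1:Add2,r2:2,r3:-2,r4:1
c10: stall | r0:Add1,r1:Add2,r2:2,r3:-2,r4:1
c11: stall | r0:Add1,r1:Add2,r2:2,r3:-2,r4:1
c12: CDB Add1=2; issue SUB r0<-Add1 | r0:Add1,r1:Add2,r2:2,r3:-2,r4:1
c13: CDB Add2=-3; issue MUL r0<-Mul1 | r0:Mul1,r1:-3,r2:2,r3:-2,r4:1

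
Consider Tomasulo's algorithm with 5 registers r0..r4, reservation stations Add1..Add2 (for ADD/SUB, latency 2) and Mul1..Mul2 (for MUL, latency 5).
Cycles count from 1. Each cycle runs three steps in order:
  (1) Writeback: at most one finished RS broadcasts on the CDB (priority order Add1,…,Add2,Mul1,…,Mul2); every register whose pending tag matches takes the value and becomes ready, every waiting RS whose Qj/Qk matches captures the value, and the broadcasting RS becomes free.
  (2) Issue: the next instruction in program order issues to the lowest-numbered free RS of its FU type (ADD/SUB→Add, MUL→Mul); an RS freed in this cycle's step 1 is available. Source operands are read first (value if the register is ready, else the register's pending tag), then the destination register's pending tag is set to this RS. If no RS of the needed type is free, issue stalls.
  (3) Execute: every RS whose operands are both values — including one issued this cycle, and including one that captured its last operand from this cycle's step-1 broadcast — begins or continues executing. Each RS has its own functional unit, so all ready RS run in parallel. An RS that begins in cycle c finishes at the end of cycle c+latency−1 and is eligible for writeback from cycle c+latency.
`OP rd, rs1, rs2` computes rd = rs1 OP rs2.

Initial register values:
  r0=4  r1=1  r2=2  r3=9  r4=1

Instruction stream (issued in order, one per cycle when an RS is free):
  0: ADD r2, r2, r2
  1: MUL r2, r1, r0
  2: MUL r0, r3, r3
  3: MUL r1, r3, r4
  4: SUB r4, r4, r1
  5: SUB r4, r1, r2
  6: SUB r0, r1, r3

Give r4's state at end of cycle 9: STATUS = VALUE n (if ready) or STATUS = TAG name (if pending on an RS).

c1: issue ADD r2<-Add1 | r0:4,r1:1,r2:Add1,r3:9,r4:1
c2: issue MUL r2<-Mul1 | r0:4,r1:1,r2:Mul1,r3:9,r4:1
c3: CDB Add1=4; issue MUL r0<-Mul2 | r0:Mul2,r1:1,r2:Mul1,r3:9,r4:1
c4: stall | r0:Mul2,r1:1,r2:Mul1,r3:9,r4:1
c5: stall | r0:Mul2,r1:1,r2:Mul1,r3:9,r4:1
c6: stall | r0:Mul2,r1:1,r2:Mul1,r3:9,r4:1
c7: CDB Mul1=4; issue MUL r1<-Mul1 | r0:Mul2,r1:Mul1,r2:4,r3:9,r4:1
c8: CDB Mul2=81; issue SUB r4<-Add1 | r0:81,r1:Mul1,r2:4,r3:9,r4:Add1
c9: issue SUB r4<-Add2 | r0:81,r1:Mul1,r2:4,r3:9,r4:Add2

STATUS = TAG Add2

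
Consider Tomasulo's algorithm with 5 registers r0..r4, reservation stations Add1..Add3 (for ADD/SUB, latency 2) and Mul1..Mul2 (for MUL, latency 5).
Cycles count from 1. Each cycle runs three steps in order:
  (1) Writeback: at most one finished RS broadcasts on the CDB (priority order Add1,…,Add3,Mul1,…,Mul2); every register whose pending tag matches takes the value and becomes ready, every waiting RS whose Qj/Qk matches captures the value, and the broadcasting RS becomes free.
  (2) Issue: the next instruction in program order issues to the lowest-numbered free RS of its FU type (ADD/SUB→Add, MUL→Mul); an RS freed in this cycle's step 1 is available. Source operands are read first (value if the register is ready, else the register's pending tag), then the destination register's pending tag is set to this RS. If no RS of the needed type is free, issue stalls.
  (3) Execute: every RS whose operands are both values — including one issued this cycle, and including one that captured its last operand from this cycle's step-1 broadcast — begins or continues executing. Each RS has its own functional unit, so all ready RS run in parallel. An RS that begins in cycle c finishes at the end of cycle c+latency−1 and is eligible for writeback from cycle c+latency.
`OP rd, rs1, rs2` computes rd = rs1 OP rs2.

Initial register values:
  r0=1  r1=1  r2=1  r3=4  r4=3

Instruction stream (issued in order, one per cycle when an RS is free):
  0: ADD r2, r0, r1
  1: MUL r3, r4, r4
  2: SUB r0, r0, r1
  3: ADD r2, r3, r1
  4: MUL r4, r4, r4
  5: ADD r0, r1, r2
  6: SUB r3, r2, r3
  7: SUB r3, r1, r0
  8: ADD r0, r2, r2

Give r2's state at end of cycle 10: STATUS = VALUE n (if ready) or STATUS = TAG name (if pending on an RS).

c1: issue ADD r2<-Add1 | r0:1,r1:1,r2:Add1,r3:4,r4:3
c2: issue MUL r3<-Mul1 | r0:1,r1:1,r2:Add1,r3:Mul1,r4:3
c3: CDB Add1=2; issue SUB r0<-Add1 | r0:Add1,r1:1,r2:2,r3:Mul1,r4:3
c4: issue ADD r2<-Add2 | r0:Add1,r1:1,r2:Add2,r3:Mul1,r4:3
c5: CDB Add1=0; issue MUL r4<-Mul2 | r0:0,r1:1,r2:Add2,r3:Mul1,r4:Mul2
c6: issue ADD r0<-Add1 | r0:Add1,r1:1,r2:Add2,r3:Mul1,r4:Mul2
c7: CDB Mul1=9; issue SUB r3<-Add3 | r0:Add1,r1:1,r2:Add2,r3:Add3,r4:Mul2
c8: stall | r0:Add1,r1:1,r2:Add2,r3:Add3,r4:Mul2
c9: CDB Add2=10; issue SUB r3<-Add2 | r0:Add1,r1:1,r2:10,r3:Add2,r4:Mul2
c10: CDB Mul2=9; stall | r0:Add1,r1:1,r2:10,r3:Add2,r4:9

STATUS = VALUE 10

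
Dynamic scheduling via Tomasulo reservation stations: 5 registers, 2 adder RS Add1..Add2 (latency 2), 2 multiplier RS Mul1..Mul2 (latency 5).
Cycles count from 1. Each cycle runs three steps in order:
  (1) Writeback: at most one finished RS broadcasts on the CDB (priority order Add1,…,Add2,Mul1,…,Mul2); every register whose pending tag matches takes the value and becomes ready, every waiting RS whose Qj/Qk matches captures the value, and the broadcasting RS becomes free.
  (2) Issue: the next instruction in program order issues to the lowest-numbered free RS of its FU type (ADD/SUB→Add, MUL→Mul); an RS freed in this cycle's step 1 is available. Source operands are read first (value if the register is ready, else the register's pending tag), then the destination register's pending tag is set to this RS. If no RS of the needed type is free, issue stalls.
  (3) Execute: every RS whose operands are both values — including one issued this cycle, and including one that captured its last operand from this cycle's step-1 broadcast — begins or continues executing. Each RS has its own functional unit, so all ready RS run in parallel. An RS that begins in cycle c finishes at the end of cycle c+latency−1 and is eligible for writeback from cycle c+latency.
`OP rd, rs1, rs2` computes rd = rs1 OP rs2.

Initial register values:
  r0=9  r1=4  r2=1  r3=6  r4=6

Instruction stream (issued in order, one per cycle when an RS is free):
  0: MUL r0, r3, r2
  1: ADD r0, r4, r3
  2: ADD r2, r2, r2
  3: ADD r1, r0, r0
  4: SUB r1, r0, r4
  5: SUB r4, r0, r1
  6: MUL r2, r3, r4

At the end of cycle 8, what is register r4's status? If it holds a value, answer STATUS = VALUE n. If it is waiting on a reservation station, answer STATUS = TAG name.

STATUS = TAG Add1

  c1: issue MUL r0<-Mul1  regs: r0:Mul1,r1:4,r2:1,r3:6,r4:6
  c2: issue ADD r0<-Add1  regs: r0:Add1,r1:4,r2:1,r3:6,r4:6
  c3: issue ADD r2<-Add2  regs: r0:Add1,r1:4,r2:Add2,r3:6,r4:6
  c4: CDB Add1=12; issue ADD r1<-Add1  regs: r0:12,r1:Add1,r2:Add2,r3:6,r4:6
  c5: CDB Add2=2; issue SUB r1<-Add2  regs: r0:12,r1:Add2,r2:2,r3:6,r4:6
  c6: CDB Add1=24; issue SUB r4<-Add1  regs: r0:12,r1:Add2,r2:2,r3:6,r4:Add1
  c7: CDB Add2=6; issue MUL r2<-Mul2  regs: r0:12,r1:6,r2:Mul2,r3:6,r4:Add1
  c8: CDB Mul1=6  regs: r0:12,r1:6,r2:Mul2,r3:6,r4:Add1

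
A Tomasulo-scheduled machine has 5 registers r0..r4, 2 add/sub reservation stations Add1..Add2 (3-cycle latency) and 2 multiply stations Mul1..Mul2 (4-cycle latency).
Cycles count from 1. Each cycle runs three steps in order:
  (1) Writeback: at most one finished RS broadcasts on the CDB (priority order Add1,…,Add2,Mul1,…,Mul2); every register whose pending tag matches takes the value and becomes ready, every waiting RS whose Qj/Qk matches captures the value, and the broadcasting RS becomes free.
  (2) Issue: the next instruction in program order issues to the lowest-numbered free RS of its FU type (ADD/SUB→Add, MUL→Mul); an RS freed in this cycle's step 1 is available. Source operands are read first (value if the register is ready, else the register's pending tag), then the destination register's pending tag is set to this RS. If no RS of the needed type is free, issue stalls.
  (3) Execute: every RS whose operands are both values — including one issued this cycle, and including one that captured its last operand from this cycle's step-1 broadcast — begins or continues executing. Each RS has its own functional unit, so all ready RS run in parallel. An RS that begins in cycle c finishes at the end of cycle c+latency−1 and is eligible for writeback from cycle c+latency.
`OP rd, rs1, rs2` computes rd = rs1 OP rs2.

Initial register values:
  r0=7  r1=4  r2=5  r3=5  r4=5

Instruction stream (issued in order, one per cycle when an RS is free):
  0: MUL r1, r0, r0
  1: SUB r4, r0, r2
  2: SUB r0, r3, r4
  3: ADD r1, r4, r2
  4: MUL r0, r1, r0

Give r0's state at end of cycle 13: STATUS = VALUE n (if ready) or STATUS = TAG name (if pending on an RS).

c1: issue MUL r1<-Mul1 | r0:7,r1:Mul1,r2:5,r3:5,r4:5
c2: issue SUB r4<-Add1 | r0:7,r1:Mul1,r2:5,r3:5,r4:Add1
c3: issue SUB r0<-Add2 | r0:Add2,r1:Mul1,r2:5,r3:5,r4:Add1
c4: stall | r0:Add2,r1:Mul1,r2:5,r3:5,r4:Add1
c5: CDB Add1=2; issue ADD r1<-Add1 | r0:Add2,r1:Add1,r2:5,r3:5,r4:2
c6: CDB Mul1=49; issue MUL r0<-Mul1 | r0:Mul1,r1:Add1,r2:5,r3:5,r4:2
c7: - | r0:Mul1,r1:Add1,r2:5,r3:5,r4:2
c8: CDB Add1=7 | r0:Mul1,r1:7,r2:5,r3:5,r4:2
c9: CDB Add2=3 | r0:Mul1,r1:7,r2:5,r3:5,r4:2
c10: - | r0:Mul1,r1:7,r2:5,r3:5,r4:2
c11: - | r0:Mul1,r1:7,r2:5,r3:5,r4:2
c12: - | r0:Mul1,r1:7,r2:5,r3:5,r4:2
c13: CDB Mul1=21 | r0:21,r1:7,r2:5,r3:5,r4:2

STATUS = VALUE 21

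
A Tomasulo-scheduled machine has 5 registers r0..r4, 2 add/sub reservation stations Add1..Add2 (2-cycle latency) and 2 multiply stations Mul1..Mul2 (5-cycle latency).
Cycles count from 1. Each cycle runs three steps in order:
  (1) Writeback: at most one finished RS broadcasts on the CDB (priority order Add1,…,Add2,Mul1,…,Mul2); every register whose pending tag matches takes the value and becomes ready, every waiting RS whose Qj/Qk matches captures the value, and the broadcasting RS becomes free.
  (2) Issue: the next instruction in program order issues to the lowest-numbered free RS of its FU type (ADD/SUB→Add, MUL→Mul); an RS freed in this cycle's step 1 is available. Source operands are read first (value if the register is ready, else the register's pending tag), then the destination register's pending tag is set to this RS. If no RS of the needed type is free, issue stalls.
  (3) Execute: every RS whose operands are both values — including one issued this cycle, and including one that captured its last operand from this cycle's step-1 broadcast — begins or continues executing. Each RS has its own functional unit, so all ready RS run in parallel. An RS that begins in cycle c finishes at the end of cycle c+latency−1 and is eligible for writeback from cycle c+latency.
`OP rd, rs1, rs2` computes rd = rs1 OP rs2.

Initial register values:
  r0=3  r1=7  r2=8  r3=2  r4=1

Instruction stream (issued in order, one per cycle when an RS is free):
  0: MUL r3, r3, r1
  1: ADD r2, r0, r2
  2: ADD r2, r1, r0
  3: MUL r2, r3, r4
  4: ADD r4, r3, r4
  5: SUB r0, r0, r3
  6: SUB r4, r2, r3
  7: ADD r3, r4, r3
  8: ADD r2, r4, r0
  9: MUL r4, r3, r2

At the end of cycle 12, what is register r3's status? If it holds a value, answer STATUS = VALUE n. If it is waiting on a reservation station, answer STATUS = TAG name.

STATUS = TAG Add2

cycle 1: issue MUL r3<-Mul1 // r0:3,r1:7,r2:8,r3:Mul1,r4:1
cycle 2: issue ADD r2<-Add1 // r0:3,r1:7,r2:Add1,r3:Mul1,r4:1
cycle 3: issue ADD r2<-Add2 // r0:3,r1:7,r2:Add2,r3:Mul1,r4:1
cycle 4: CDB Add1=11; issue MUL r2<-Mul2 // r0:3,r1:7,r2:Mul2,r3:Mul1,r4:1
cycle 5: CDB Add2=10; issue ADD r4<-Add1 // r0:3,r1:7,r2:Mul2,r3:Mul1,r4:Add1
cycle 6: CDB Mul1=14; issue SUB r0<-Add2 // r0:Add2,r1:7,r2:Mul2,r3:14,r4:Add1
cycle 7: stall // r0:Add2,r1:7,r2:Mul2,r3:14,r4:Add1
cycle 8: CDB Add1=15; issue SUB r4<-Add1 // r0:Add2,r1:7,r2:Mul2,r3:14,r4:Add1
cycle 9: CDB Add2=-11; issue ADD r3<-Add2 // r0:-11,r1:7,r2:Mul2,r3:Add2,r4:Add1
cycle 10: stall // r0:-11,r1:7,r2:Mul2,r3:Add2,r4:Add1
cycle 11: CDB Mul2=14; stall // r0:-11,r1:7,r2:14,r3:Add2,r4:Add1
cycle 12: stall // r0:-11,r1:7,r2:14,r3:Add2,r4:Add1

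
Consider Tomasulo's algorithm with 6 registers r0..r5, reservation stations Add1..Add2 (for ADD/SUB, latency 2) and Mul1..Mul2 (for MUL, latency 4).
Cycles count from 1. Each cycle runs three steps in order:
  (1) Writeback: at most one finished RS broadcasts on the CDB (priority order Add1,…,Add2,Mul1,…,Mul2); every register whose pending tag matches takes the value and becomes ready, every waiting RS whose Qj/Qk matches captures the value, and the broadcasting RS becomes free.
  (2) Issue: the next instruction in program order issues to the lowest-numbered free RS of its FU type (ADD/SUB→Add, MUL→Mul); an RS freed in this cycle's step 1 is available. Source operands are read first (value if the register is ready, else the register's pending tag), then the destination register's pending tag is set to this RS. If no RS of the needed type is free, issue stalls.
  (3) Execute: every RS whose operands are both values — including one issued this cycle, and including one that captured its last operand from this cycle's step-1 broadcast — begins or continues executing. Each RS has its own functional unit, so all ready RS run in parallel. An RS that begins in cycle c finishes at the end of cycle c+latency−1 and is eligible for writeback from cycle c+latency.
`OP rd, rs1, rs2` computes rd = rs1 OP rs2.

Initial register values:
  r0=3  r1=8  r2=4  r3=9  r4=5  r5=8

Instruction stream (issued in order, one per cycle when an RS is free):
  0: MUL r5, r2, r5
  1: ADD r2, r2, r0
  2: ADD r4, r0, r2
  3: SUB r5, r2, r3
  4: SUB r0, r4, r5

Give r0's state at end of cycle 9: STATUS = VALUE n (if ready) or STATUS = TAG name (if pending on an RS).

STATUS = VALUE 12

cycle 1: issue MUL r5<-Mul1 // r0:3,r1:8,r2:4,r3:9,r4:5,r5:Mul1
cycle 2: issue ADD r2<-Add1 // r0:3,r1:8,r2:Add1,r3:9,r4:5,r5:Mul1
cycle 3: issue ADD r4<-Add2 // r0:3,r1:8,r2:Add1,r3:9,r4:Add2,r5:Mul1
cycle 4: CDB Add1=7; issue SUB r5<-Add1 // r0:3,r1:8,r2:7,r3:9,r4:Add2,r5:Add1
cycle 5: CDB Mul1=32; stall // r0:3,r1:8,r2:7,r3:9,r4:Add2,r5:Add1
cycle 6: CDB Add1=-2; issue SUB r0<-Add1 // r0:Add1,r1:8,r2:7,r3:9,r4:Add2,r5:-2
cycle 7: CDB Add2=10 // r0:Add1,r1:8,r2:7,r3:9,r4:10,r5:-2
cycle 8: - // r0:Add1,r1:8,r2:7,r3:9,r4:10,r5:-2
cycle 9: CDB Add1=12 // r0:12,r1:8,r2:7,r3:9,r4:10,r5:-2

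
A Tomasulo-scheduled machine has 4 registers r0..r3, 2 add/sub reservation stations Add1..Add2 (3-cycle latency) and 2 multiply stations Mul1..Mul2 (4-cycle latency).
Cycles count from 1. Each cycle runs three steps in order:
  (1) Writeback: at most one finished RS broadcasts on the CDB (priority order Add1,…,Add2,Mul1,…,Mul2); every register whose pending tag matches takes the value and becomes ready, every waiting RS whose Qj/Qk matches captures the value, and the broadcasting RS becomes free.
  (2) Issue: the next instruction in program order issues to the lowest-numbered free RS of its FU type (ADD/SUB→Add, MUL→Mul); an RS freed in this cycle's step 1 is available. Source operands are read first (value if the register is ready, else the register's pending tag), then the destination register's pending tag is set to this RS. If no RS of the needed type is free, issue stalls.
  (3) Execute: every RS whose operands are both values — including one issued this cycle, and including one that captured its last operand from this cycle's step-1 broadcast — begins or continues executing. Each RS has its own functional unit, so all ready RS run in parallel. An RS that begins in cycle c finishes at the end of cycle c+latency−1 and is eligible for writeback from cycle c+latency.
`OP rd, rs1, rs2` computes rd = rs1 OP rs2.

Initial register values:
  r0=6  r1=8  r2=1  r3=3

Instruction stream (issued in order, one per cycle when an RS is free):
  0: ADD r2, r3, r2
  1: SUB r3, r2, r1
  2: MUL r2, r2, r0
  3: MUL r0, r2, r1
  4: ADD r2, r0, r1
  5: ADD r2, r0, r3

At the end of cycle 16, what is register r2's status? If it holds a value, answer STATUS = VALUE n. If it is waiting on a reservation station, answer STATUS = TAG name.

  c1: issue ADD r2<-Add1  regs: r0:6,r1:8,r2:Add1,r3:3
  c2: issue SUB r3<-Add2  regs: r0:6,r1:8,r2:Add1,r3:Add2
  c3: issue MUL r2<-Mul1  regs: r0:6,r1:8,r2:Mul1,r3:Add2
  c4: CDB Add1=4; issue MUL r0<-Mul2  regs: r0:Mul2,r1:8,r2:Mul1,r3:Add2
  c5: issue ADD r2<-Add1  regs: r0:Mul2,r1:8,r2:Add1,r3:Add2
  c6: stall  regs: r0:Mul2,r1:8,r2:Add1,r3:Add2
  c7: CDB Add2=-4; issue ADD r2<-Add2  regs: r0:Mul2,r1:8,r2:Add2,r3:-4
  c8: CDB Mul1=24  regs: r0:Mul2,r1:8,r2:Add2,r3:-4
  c9: -  regs: r0:Mul2,r1:8,r2:Add2,r3:-4
  c10: -  regs: r0:Mul2,r1:8,r2:Add2,r3:-4
  c11: -  regs: r0:Mul2,r1:8,r2:Add2,r3:-4
  c12: CDB Mul2=192  regs: r0:192,r1:8,r2:Add2,r3:-4
  c13: -  regs: r0:192,r1:8,r2:Add2,r3:-4
  c14: -  regs: r0:192,r1:8,r2:Add2,r3:-4
  c15: CDB Add1=200  regs: r0:192,r1:8,r2:Add2,r3:-4
  c16: CDB Add2=188  regs: r0:192,r1:8,r2:188,r3:-4

STATUS = VALUE 188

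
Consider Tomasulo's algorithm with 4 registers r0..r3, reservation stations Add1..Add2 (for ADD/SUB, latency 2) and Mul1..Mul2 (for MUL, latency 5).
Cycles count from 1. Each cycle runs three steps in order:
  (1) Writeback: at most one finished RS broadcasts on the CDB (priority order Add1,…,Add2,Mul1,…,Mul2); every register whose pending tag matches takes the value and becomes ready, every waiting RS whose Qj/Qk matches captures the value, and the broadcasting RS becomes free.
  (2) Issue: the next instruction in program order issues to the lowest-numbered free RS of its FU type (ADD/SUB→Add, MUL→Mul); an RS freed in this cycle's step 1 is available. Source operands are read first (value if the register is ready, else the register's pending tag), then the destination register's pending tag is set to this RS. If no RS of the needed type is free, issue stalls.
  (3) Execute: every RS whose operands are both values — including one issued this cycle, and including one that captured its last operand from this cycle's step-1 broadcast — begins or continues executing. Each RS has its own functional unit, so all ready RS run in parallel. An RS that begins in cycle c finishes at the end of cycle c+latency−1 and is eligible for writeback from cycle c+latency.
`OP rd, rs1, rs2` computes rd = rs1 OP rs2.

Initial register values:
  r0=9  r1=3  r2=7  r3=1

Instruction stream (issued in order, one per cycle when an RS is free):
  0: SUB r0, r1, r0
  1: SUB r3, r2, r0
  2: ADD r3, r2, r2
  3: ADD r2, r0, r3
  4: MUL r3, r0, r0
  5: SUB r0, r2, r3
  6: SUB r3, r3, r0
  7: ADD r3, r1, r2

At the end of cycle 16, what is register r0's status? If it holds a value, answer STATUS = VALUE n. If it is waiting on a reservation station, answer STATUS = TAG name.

STATUS = VALUE -28

c1: issue SUB r0<-Add1 | r0:Add1,r1:3,r2:7,r3:1
c2: issue SUB r3<-Add2 | r0:Add1,r1:3,r2:7,r3:Add2
c3: CDB Add1=-6; issue ADD r3<-Add1 | r0:-6,r1:3,r2:7,r3:Add1
c4: stall | r0:-6,r1:3,r2:7,r3:Add1
c5: CDB Add1=14; issue ADD r2<-Add1 | r0:-6,r1:3,r2:Add1,r3:14
c6: CDB Add2=13; issue MUL r3<-Mul1 | r0:-6,r1:3,r2:Add1,r3:Mul1
c7: CDB Add1=8; issue SUB r0<-Add1 | r0:Add1,r1:3,r2:8,r3:Mul1
c8: issue SUB r3<-Add2 | r0:Add1,r1:3,r2:8,r3:Add2
c9: stall | r0:Add1,r1:3,r2:8,r3:Add2
c10: stall | r0:Add1,r1:3,r2:8,r3:Add2
c11: CDB Mul1=36; stall | r0:Add1,r1:3,r2:8,r3:Add2
c12: stall | r0:Add1,r1:3,r2:8,r3:Add2
c13: CDB Add1=-28; issue ADD r3<-Add1 | r0:-28,r1:3,r2:8,r3:Add1
c14: - | r0:-28,r1:3,r2:8,r3:Add1
c15: CDB Add1=11 | r0:-28,r1:3,r2:8,r3:11
c16: CDB Add2=64 | r0:-28,r1:3,r2:8,r3:11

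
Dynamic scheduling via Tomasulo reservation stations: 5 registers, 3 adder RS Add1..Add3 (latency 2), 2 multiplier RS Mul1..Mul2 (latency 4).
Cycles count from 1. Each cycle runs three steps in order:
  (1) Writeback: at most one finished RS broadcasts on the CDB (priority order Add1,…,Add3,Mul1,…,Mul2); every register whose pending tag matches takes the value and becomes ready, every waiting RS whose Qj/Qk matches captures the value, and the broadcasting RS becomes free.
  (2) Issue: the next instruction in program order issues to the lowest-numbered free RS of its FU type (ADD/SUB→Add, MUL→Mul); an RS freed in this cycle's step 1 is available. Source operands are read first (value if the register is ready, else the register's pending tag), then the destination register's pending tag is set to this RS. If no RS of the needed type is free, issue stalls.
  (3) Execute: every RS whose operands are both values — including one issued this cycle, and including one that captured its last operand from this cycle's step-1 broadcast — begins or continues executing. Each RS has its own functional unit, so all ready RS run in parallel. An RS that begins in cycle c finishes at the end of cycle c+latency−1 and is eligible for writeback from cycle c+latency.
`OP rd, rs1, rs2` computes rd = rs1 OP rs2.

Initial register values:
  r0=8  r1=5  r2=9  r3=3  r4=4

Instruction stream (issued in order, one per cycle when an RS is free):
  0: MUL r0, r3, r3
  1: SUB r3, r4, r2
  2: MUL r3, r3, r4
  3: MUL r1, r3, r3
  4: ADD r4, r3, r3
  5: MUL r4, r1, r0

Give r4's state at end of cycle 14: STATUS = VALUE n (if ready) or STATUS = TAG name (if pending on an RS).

cycle 1: issue MUL r0<-Mul1 // r0:Mul1,r1:5,r2:9,r3:3,r4:4
cycle 2: issue SUB r3<-Add1 // r0:Mul1,r1:5,r2:9,r3:Add1,r4:4
cycle 3: issue MUL r3<-Mul2 // r0:Mul1,r1:5,r2:9,r3:Mul2,r4:4
cycle 4: CDB Add1=-5; stall // r0:Mul1,r1:5,r2:9,r3:Mul2,r4:4
cycle 5: CDB Mul1=9; issue MUL r1<-Mul1 // r0:9,r1:Mul1,r2:9,r3:Mul2,r4:4
cycle 6: issue ADD r4<-Add1 // r0:9,r1:Mul1,r2:9,r3:Mul2,r4:Add1
cycle 7: stall // r0:9,r1:Mul1,r2:9,r3:Mul2,r4:Add1
cycle 8: CDB Mul2=-20; issue MUL r4<-Mul2 // r0:9,r1:Mul1,r2:9,r3:-20,r4:Mul2
cycle 9: - // r0:9,r1:Mul1,r2:9,r3:-20,r4:Mul2
cycle 10: CDB Add1=-40 // r0:9,r1:Mul1,r2:9,r3:-20,r4:Mul2
cycle 11: - // r0:9,r1:Mul1,r2:9,r3:-20,r4:Mul2
cycle 12: CDB Mul1=400 // r0:9,r1:400,r2:9,r3:-20,r4:Mul2
cycle 13: - // r0:9,r1:400,r2:9,r3:-20,r4:Mul2
cycle 14: - // r0:9,r1:400,r2:9,r3:-20,r4:Mul2

STATUS = TAG Mul2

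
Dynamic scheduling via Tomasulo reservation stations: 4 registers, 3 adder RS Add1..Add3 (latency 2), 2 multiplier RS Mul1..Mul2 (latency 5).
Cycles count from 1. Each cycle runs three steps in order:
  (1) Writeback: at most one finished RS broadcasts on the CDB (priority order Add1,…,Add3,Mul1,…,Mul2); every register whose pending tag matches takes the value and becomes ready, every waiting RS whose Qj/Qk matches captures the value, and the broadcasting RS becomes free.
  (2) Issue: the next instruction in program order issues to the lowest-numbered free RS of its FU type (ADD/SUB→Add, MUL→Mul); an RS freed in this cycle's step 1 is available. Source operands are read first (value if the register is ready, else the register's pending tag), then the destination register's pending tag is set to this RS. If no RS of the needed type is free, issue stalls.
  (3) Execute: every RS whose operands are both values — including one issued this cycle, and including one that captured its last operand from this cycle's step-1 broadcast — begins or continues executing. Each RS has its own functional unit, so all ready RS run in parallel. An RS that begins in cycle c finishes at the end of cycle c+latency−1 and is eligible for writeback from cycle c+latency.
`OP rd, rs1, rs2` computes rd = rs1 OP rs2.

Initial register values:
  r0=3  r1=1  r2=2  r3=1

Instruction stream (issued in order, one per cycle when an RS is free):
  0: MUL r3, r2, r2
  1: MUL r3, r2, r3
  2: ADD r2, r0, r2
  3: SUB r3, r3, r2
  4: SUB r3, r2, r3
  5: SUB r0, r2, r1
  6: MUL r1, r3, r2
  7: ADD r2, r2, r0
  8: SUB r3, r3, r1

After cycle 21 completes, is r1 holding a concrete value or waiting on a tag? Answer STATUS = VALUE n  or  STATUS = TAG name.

c1: issue MUL r3<-Mul1 | r0:3,r1:1,r2:2,r3:Mul1
c2: issue MUL r3<-Mul2 | r0:3,r1:1,r2:2,r3:Mul2
c3: issue ADD r2<-Add1 | r0:3,r1:1,r2:Add1,r3:Mul2
c4: issue SUB r3<-Add2 | r0:3,r1:1,r2:Add1,r3:Add2
c5: CDB Add1=5; issue SUB r3<-Add1 | r0:3,r1:1,r2:5,r3:Add1
c6: CDB Mul1=4; issue SUB r0<-Add3 | r0:Add3,r1:1,r2:5,r3:Add1
c7: issue MUL r1<-Mul1 | r0:Add3,r1:Mul1,r2:5,r3:Add1
c8: CDB Add3=4; issue ADD r2<-Add3 | r0:4,r1:Mul1,r2:Add3,r3:Add1
c9: stall | r0:4,r1:Mul1,r2:Add3,r3:Add1
c10: CDB Add3=9; issue SUB r3<-Add3 | r0:4,r1:Mul1,r2:9,r3:Add3
c11: CDB Mul2=8 | r0:4,r1:Mul1,r2:9,r3:Add3
c12: - | r0:4,r1:Mul1,r2:9,r3:Add3
c13: CDB Add2=3 | r0:4,r1:Mul1,r2:9,r3:Add3
c14: - | r0:4,r1:Mul1,r2:9,r3:Add3
c15: CDB Add1=2 | r0:4,r1:Mul1,r2:9,r3:Add3
c16: - | r0:4,r1:Mul1,r2:9,r3:Add3
c17: - | r0:4,r1:Mul1,r2:9,r3:Add3
c18: - | r0:4,r1:Mul1,r2:9,r3:Add3
c19: - | r0:4,r1:Mul1,r2:9,r3:Add3
c20: CDB Mul1=10 | r0:4,r1:10,r2:9,r3:Add3
c21: - | r0:4,r1:10,r2:9,r3:Add3

STATUS = VALUE 10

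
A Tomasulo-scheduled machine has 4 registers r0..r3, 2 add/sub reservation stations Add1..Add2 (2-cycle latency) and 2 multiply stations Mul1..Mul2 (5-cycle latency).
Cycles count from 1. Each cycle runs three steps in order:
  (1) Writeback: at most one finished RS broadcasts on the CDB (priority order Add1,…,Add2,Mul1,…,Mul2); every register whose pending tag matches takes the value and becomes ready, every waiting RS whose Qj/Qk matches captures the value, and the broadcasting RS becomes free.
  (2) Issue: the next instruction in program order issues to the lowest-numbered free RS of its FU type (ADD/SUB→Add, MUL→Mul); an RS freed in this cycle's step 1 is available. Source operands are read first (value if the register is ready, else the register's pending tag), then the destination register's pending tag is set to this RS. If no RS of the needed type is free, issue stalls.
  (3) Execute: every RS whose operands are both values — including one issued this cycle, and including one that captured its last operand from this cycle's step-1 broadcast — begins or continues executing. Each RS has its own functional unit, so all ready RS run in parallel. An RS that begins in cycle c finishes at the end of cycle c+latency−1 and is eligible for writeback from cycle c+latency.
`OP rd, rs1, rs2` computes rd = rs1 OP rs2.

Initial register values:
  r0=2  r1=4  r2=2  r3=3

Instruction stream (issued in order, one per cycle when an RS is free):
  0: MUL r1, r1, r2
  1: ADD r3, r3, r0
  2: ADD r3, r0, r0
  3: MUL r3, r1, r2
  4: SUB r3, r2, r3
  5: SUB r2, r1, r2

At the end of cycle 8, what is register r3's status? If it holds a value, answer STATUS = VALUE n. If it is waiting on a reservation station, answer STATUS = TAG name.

STATUS = TAG Add1

c1: issue MUL r1<-Mul1 | r0:2,r1:Mul1,r2:2,r3:3
c2: issue ADD r3<-Add1 | r0:2,r1:Mul1,r2:2,r3:Add1
c3: issue ADD r3<-Add2 | r0:2,r1:Mul1,r2:2,r3:Add2
c4: CDB Add1=5; issue MUL r3<-Mul2 | r0:2,r1:Mul1,r2:2,r3:Mul2
c5: CDB Add2=4; issue SUB r3<-Add1 | r0:2,r1:Mul1,r2:2,r3:Add1
c6: CDB Mul1=8; issue SUB r2<-Add2 | r0:2,r1:8,r2:Add2,r3:Add1
c7: - | r0:2,r1:8,r2:Add2,r3:Add1
c8: CDB Add2=6 | r0:2,r1:8,r2:6,r3:Add1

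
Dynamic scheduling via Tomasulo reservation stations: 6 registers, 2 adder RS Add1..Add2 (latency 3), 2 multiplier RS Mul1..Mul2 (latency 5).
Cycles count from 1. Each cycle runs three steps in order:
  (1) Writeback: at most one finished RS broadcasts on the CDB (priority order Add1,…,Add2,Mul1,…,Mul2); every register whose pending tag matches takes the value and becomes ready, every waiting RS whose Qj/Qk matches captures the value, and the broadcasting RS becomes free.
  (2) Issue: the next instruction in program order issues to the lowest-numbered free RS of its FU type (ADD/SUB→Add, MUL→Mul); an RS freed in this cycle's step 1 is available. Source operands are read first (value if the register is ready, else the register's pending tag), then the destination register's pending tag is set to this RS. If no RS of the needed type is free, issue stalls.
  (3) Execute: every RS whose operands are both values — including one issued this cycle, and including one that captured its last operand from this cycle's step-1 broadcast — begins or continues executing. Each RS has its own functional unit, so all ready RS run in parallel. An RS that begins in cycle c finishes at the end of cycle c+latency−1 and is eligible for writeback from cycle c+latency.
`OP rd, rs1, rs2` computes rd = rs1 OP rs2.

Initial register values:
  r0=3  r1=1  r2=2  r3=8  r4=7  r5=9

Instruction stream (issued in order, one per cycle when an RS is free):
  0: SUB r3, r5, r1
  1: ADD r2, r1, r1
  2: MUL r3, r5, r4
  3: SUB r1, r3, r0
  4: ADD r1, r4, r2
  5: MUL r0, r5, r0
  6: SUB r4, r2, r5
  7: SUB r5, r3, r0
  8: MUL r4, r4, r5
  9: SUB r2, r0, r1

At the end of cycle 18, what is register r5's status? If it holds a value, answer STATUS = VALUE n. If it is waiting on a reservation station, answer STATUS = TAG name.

  c1: issue SUB r3<-Add1  regs: r0:3,r1:1,r2:2,r3:Add1,r4:7,r5:9
  c2: issue ADD r2<-Add2  regs: r0:3,r1:1,r2:Add2,r3:Add1,r4:7,r5:9
  c3: issue MUL r3<-Mul1  regs: r0:3,r1:1,r2:Add2,r3:Mul1,r4:7,r5:9
  c4: CDB Add1=8; issue SUB r1<-Add1  regs: r0:3,r1:Add1,r2:Add2,r3:Mul1,r4:7,r5:9
  c5: CDB Add2=2; issue ADD r1<-Add2  regs: r0:3,r1:Add2,r2:2,r3:Mul1,r4:7,r5:9
  c6: issue MUL r0<-Mul2  regs: r0:Mul2,r1:Add2,r2:2,r3:Mul1,r4:7,r5:9
  c7: stall  regs: r0:Mul2,r1:Add2,r2:2,r3:Mul1,r4:7,r5:9
  c8: CDB Add2=9; issue SUB r4<-Add2  regs: r0:Mul2,r1:9,r2:2,r3:Mul1,r4:Add2,r5:9
  c9: CDB Mul1=63; stall  regs: r0:Mul2,r1:9,r2:2,r3:63,r4:Add2,r5:9
  c10: stall  regs: r0:Mul2,r1:9,r2:2,r3:63,r4:Add2,r5:9
  c11: CDB Add2=-7; issue SUB r5<-Add2  regs: r0:Mul2,r1:9,r2:2,r3:63,r4:-7,r5:Add2
  c12: CDB Add1=60; issue MUL r4<-Mul1  regs: r0:Mul2,r1:9,r2:2,r3:63,r4:Mul1,r5:Add2
  c13: CDB Mul2=27; issue SUB r2<-Add1  regs: r0:27,r1:9,r2:Add1,r3:63,r4:Mul1,r5:Add2
  c14: -  regs: r0:27,r1:9,r2:Add1,r3:63,r4:Mul1,r5:Add2
  c15: -  regs: r0:27,r1:9,r2:Add1,r3:63,r4:Mul1,r5:Add2
  c16: CDB Add1=18  regs: r0:27,r1:9,r2:18,r3:63,r4:Mul1,r5:Add2
  c17: CDB Add2=36  regs: r0:27,r1:9,r2:18,r3:63,r4:Mul1,r5:36
  c18: -  regs: r0:27,r1:9,r2:18,r3:63,r4:Mul1,r5:36

STATUS = VALUE 36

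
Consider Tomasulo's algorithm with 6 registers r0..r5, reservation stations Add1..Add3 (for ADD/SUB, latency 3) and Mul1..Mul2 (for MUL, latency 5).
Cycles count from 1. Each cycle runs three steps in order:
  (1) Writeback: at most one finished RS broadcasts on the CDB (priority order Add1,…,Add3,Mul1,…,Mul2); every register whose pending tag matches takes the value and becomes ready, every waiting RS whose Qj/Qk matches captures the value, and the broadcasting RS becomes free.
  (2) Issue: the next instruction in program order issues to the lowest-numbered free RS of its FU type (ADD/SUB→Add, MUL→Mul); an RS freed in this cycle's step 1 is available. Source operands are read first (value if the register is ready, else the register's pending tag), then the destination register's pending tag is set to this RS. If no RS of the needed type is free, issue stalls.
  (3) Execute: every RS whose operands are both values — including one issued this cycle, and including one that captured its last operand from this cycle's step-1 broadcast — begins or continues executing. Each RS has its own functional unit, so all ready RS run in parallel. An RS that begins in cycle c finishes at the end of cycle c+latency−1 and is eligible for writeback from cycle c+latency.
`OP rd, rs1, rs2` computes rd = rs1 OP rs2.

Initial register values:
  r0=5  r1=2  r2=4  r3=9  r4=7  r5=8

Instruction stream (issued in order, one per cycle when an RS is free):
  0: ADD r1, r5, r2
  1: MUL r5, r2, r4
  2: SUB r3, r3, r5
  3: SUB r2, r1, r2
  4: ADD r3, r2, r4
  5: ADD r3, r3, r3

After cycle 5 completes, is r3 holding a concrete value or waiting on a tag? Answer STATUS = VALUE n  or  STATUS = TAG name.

cycle 1: issue ADD r1<-Add1 // r0:5,r1:Add1,r2:4,r3:9,r4:7,r5:8
cycle 2: issue MUL r5<-Mul1 // r0:5,r1:Add1,r2:4,r3:9,r4:7,r5:Mul1
cycle 3: issue SUB r3<-Add2 // r0:5,r1:Add1,r2:4,r3:Add2,r4:7,r5:Mul1
cycle 4: CDB Add1=12; issue SUB r2<-Add1 // r0:5,r1:12,r2:Add1,r3:Add2,r4:7,r5:Mul1
cycle 5: issue ADD r3<-Add3 // r0:5,r1:12,r2:Add1,r3:Add3,r4:7,r5:Mul1

STATUS = TAG Add3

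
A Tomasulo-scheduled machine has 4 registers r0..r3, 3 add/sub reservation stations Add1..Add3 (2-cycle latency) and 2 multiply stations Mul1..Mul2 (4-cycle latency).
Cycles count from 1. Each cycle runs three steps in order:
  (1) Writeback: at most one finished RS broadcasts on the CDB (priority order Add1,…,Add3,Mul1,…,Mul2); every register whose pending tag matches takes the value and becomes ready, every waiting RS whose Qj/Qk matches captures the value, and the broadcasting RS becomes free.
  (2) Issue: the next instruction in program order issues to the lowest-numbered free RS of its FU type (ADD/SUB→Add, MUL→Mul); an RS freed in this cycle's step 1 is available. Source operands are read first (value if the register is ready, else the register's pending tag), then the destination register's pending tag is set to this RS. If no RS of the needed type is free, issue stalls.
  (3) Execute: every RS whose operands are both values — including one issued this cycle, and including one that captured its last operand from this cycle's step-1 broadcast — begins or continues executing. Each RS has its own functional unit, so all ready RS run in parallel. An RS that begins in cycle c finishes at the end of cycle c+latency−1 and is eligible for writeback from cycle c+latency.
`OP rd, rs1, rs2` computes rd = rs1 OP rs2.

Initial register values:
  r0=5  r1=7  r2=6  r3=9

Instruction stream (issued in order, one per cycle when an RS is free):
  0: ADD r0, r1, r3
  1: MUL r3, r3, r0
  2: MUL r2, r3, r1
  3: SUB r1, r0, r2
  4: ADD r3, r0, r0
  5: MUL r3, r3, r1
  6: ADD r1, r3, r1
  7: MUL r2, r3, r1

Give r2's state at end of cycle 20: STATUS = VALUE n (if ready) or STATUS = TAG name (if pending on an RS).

cycle 1: issue ADD r0<-Add1 // r0:Add1,r1:7,r2:6,r3:9
cycle 2: issue MUL r3<-Mul1 // r0:Add1,r1:7,r2:6,r3:Mul1
cycle 3: CDB Add1=16; issue MUL r2<-Mul2 // r0:16,r1:7,r2:Mul2,r3:Mul1
cycle 4: issue SUB r1<-Add1 // r0:16,r1:Add1,r2:Mul2,r3:Mul1
cycle 5: issue ADD r3<-Add2 // r0:16,r1:Add1,r2:Mul2,r3:Add2
cycle 6: stall // r0:16,r1:Add1,r2:Mul2,r3:Add2
cycle 7: CDB Add2=32; stall // r0:16,r1:Add1,r2:Mul2,r3:32
cycle 8: CDB Mul1=144; issue MUL r3<-Mul1 // r0:16,r1:Add1,r2:Mul2,r3:Mul1
cycle 9: issue ADD r1<-Add2 // r0:16,r1:Add2,r2:Mul2,r3:Mul1
cycle 10: stall // r0:16,r1:Add2,r2:Mul2,r3:Mul1
cycle 11: stall // r0:16,r1:Add2,r2:Mul2,r3:Mul1
cycle 12: CDB Mul2=1008; issue MUL r2<-Mul2 // r0:16,r1:Add2,r2:Mul2,r3:Mul1
cycle 13: - // r0:16,r1:Add2,r2:Mul2,r3:Mul1
cycle 14: CDB Add1=-992 // r0:16,r1:Add2,r2:Mul2,r3:Mul1
cycle 15: - // r0:16,r1:Add2,r2:Mul2,r3:Mul1
cycle 16: - // r0:16,r1:Add2,r2:Mul2,r3:Mul1
cycle 17: - // r0:16,r1:Add2,r2:Mul2,r3:Mul1
cycle 18: CDB Mul1=-31744 // r0:16,r1:Add2,r2:Mul2,r3:-31744
cycle 19: - // r0:16,r1:Add2,r2:Mul2,r3:-31744
cycle 20: CDB Add2=-32736 // r0:16,r1:-32736,r2:Mul2,r3:-31744

STATUS = TAG Mul2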